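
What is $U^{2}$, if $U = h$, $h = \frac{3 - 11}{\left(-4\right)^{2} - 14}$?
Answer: $16$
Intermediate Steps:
$h = -4$ ($h = - \frac{8}{16 - 14} = - \frac{8}{2} = \left(-8\right) \frac{1}{2} = -4$)
$U = -4$
$U^{2} = \left(-4\right)^{2} = 16$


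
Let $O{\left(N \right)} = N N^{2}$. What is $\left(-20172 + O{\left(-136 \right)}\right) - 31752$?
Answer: $-2567380$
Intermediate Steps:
$O{\left(N \right)} = N^{3}$
$\left(-20172 + O{\left(-136 \right)}\right) - 31752 = \left(-20172 + \left(-136\right)^{3}\right) - 31752 = \left(-20172 - 2515456\right) - 31752 = -2535628 - 31752 = -2567380$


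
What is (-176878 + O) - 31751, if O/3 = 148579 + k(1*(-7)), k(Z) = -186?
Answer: 236550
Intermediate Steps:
O = 445179 (O = 3*(148579 - 186) = 3*148393 = 445179)
(-176878 + O) - 31751 = (-176878 + 445179) - 31751 = 268301 - 31751 = 236550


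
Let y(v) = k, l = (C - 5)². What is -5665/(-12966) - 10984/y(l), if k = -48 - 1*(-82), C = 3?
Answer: -71112967/220422 ≈ -322.62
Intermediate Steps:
l = 4 (l = (3 - 5)² = (-2)² = 4)
k = 34 (k = -48 + 82 = 34)
y(v) = 34
-5665/(-12966) - 10984/y(l) = -5665/(-12966) - 10984/34 = -5665*(-1/12966) - 10984*1/34 = 5665/12966 - 5492/17 = -71112967/220422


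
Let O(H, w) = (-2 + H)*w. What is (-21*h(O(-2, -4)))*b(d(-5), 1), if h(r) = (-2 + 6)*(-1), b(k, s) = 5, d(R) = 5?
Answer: 420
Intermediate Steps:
O(H, w) = w*(-2 + H)
h(r) = -4 (h(r) = 4*(-1) = -4)
(-21*h(O(-2, -4)))*b(d(-5), 1) = -21*(-4)*5 = 84*5 = 420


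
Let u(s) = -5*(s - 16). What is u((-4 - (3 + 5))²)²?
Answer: 409600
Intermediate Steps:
u(s) = 80 - 5*s (u(s) = -5*(-16 + s) = 80 - 5*s)
u((-4 - (3 + 5))²)² = (80 - 5*(-4 - (3 + 5))²)² = (80 - 5*(-4 - 1*8)²)² = (80 - 5*(-4 - 8)²)² = (80 - 5*(-12)²)² = (80 - 5*144)² = (80 - 720)² = (-640)² = 409600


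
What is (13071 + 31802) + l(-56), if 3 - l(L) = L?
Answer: 44932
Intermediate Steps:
l(L) = 3 - L
(13071 + 31802) + l(-56) = (13071 + 31802) + (3 - 1*(-56)) = 44873 + (3 + 56) = 44873 + 59 = 44932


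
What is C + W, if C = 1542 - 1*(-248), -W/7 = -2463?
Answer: 19031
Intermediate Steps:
W = 17241 (W = -7*(-2463) = 17241)
C = 1790 (C = 1542 + 248 = 1790)
C + W = 1790 + 17241 = 19031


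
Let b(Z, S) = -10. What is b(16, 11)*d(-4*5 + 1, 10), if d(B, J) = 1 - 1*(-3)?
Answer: -40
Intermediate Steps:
d(B, J) = 4 (d(B, J) = 1 + 3 = 4)
b(16, 11)*d(-4*5 + 1, 10) = -10*4 = -40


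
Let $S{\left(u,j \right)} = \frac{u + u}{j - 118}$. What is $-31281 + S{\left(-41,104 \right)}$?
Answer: $- \frac{218926}{7} \approx -31275.0$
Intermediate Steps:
$S{\left(u,j \right)} = \frac{2 u}{-118 + j}$
$-31281 + S{\left(-41,104 \right)} = -31281 + 2 \left(-41\right) \frac{1}{-118 + 104} = -31281 + 2 \left(-41\right) \frac{1}{-14} = -31281 + 2 \left(-41\right) \left(- \frac{1}{14}\right) = -31281 + \frac{41}{7} = - \frac{218926}{7}$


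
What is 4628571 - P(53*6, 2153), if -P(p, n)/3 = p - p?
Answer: 4628571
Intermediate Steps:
P(p, n) = 0 (P(p, n) = -3*(p - p) = -3*0 = 0)
4628571 - P(53*6, 2153) = 4628571 - 1*0 = 4628571 + 0 = 4628571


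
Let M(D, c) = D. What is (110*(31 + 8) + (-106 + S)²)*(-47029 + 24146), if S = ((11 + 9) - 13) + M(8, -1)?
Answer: -287662193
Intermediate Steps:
S = 15 (S = ((11 + 9) - 13) + 8 = (20 - 13) + 8 = 7 + 8 = 15)
(110*(31 + 8) + (-106 + S)²)*(-47029 + 24146) = (110*(31 + 8) + (-106 + 15)²)*(-47029 + 24146) = (110*39 + (-91)²)*(-22883) = (4290 + 8281)*(-22883) = 12571*(-22883) = -287662193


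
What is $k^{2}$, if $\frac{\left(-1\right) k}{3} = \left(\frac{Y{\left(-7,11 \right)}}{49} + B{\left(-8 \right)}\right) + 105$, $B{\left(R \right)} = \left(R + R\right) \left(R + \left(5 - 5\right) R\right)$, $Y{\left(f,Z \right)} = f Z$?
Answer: $\frac{23619600}{49} \approx 4.8203 \cdot 10^{5}$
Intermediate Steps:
$Y{\left(f,Z \right)} = Z f$
$B{\left(R \right)} = 2 R^{2}$ ($B{\left(R \right)} = 2 R \left(R + 0 R\right) = 2 R \left(R + 0\right) = 2 R R = 2 R^{2}$)
$k = - \frac{4860}{7}$ ($k = - 3 \left(\left(\frac{11 \left(-7\right)}{49} + 2 \left(-8\right)^{2}\right) + 105\right) = - 3 \left(\left(\left(-77\right) \frac{1}{49} + 2 \cdot 64\right) + 105\right) = - 3 \left(\left(- \frac{11}{7} + 128\right) + 105\right) = - 3 \left(\frac{885}{7} + 105\right) = \left(-3\right) \frac{1620}{7} = - \frac{4860}{7} \approx -694.29$)
$k^{2} = \left(- \frac{4860}{7}\right)^{2} = \frac{23619600}{49}$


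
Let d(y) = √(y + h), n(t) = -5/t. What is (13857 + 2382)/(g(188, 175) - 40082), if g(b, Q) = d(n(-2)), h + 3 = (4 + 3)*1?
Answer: -1301783196/3213133435 - 16239*√26/3213133435 ≈ -0.40517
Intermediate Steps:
h = 4 (h = -3 + (4 + 3)*1 = -3 + 7*1 = -3 + 7 = 4)
d(y) = √(4 + y) (d(y) = √(y + 4) = √(4 + y))
g(b, Q) = √26/2 (g(b, Q) = √(4 - 5/(-2)) = √(4 - 5*(-½)) = √(4 + 5/2) = √(13/2) = √26/2)
(13857 + 2382)/(g(188, 175) - 40082) = (13857 + 2382)/(√26/2 - 40082) = 16239/(-40082 + √26/2)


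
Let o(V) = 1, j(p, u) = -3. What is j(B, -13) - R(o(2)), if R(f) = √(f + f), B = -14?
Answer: -3 - √2 ≈ -4.4142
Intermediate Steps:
R(f) = √2*√f (R(f) = √(2*f) = √2*√f)
j(B, -13) - R(o(2)) = -3 - √2*√1 = -3 - √2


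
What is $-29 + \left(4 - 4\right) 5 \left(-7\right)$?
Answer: $-29$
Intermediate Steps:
$-29 + \left(4 - 4\right) 5 \left(-7\right) = -29 + 0 \cdot 5 \left(-7\right) = -29 + 0 \left(-7\right) = -29 + 0 = -29$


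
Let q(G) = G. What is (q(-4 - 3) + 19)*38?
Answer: 456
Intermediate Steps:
(q(-4 - 3) + 19)*38 = ((-4 - 3) + 19)*38 = (-7 + 19)*38 = 12*38 = 456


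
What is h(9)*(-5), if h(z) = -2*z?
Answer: 90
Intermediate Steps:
h(9)*(-5) = -2*9*(-5) = -18*(-5) = 90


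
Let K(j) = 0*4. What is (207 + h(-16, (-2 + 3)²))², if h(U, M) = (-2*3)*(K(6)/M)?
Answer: 42849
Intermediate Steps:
K(j) = 0
h(U, M) = 0 (h(U, M) = (-2*3)*(0/M) = -6*0 = 0)
(207 + h(-16, (-2 + 3)²))² = (207 + 0)² = 207² = 42849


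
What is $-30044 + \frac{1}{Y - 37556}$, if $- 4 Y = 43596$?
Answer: $- \frac{1455782021}{48455} \approx -30044.0$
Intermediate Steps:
$Y = -10899$ ($Y = \left(- \frac{1}{4}\right) 43596 = -10899$)
$-30044 + \frac{1}{Y - 37556} = -30044 + \frac{1}{-10899 - 37556} = -30044 + \frac{1}{-48455} = -30044 - \frac{1}{48455} = - \frac{1455782021}{48455}$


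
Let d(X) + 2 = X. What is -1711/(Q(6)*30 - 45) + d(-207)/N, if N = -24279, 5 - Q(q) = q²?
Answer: 13915048/7890675 ≈ 1.7635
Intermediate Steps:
Q(q) = 5 - q²
d(X) = -2 + X
-1711/(Q(6)*30 - 45) + d(-207)/N = -1711/((5 - 1*6²)*30 - 45) + (-2 - 207)/(-24279) = -1711/((5 - 1*36)*30 - 45) - 209*(-1/24279) = -1711/((5 - 36)*30 - 45) + 209/24279 = -1711/(-31*30 - 45) + 209/24279 = -1711/(-930 - 45) + 209/24279 = -1711/(-975) + 209/24279 = -1711*(-1/975) + 209/24279 = 1711/975 + 209/24279 = 13915048/7890675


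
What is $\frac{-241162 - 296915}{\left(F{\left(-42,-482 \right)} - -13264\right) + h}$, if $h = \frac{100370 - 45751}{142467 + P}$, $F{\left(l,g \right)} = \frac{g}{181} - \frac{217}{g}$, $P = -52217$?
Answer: $- \frac{1059149488867125}{26105661742762} \approx -40.572$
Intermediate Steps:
$F{\left(l,g \right)} = - \frac{217}{g} + \frac{g}{181}$ ($F{\left(l,g \right)} = g \frac{1}{181} - \frac{217}{g} = \frac{g}{181} - \frac{217}{g} = - \frac{217}{g} + \frac{g}{181}$)
$h = \frac{54619}{90250}$ ($h = \frac{100370 - 45751}{142467 - 52217} = \frac{54619}{90250} \approx 0.6052$)
$\frac{-241162 - 296915}{\left(F{\left(-42,-482 \right)} - -13264\right) + h} = \frac{-241162 - 296915}{\left(\left(- \frac{217}{-482} + \frac{1}{181} \left(-482\right)\right) - -13264\right) + \frac{54619}{90250}} = - \frac{538077}{\left(\left(\left(-217\right) \left(- \frac{1}{482}\right) - \frac{482}{181}\right) + 13264\right) + \frac{54619}{90250}} = - \frac{538077}{\left(\left(\frac{217}{482} - \frac{482}{181}\right) + 13264\right) + \frac{54619}{90250}} = - \frac{538077}{\left(- \frac{193047}{87242} + 13264\right) + \frac{54619}{90250}} = - \frac{538077}{\frac{1156984841}{87242} + \frac{54619}{90250}} = - \frac{538077}{\frac{26105661742762}{1968397625}} = \left(-538077\right) \frac{1968397625}{26105661742762} = - \frac{1059149488867125}{26105661742762}$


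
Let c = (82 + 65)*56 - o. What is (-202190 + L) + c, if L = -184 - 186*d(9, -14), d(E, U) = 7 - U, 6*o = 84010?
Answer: -636149/3 ≈ -2.1205e+5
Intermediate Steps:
o = 42005/3 (o = (⅙)*84010 = 42005/3 ≈ 14002.)
L = -4090 (L = -184 - 186*(7 - 1*(-14)) = -184 - 186*(7 + 14) = -184 - 186*21 = -184 - 3906 = -4090)
c = -17309/3 (c = (82 + 65)*56 - 1*42005/3 = 147*56 - 42005/3 = 8232 - 42005/3 = -17309/3 ≈ -5769.7)
(-202190 + L) + c = (-202190 - 4090) - 17309/3 = -206280 - 17309/3 = -636149/3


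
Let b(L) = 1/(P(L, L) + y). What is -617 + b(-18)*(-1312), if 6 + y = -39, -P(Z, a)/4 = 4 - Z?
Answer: -80749/133 ≈ -607.14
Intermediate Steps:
P(Z, a) = -16 + 4*Z (P(Z, a) = -4*(4 - Z) = -16 + 4*Z)
y = -45 (y = -6 - 39 = -45)
b(L) = 1/(-61 + 4*L) (b(L) = 1/((-16 + 4*L) - 45) = 1/(-61 + 4*L))
-617 + b(-18)*(-1312) = -617 - 1312/(-61 + 4*(-18)) = -617 - 1312/(-61 - 72) = -617 - 1312/(-133) = -617 - 1/133*(-1312) = -617 + 1312/133 = -80749/133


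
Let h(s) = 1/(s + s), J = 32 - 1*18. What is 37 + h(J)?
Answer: 1037/28 ≈ 37.036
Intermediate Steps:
J = 14 (J = 32 - 18 = 14)
h(s) = 1/(2*s)
37 + h(J) = 37 + (1/2)/14 = 37 + (1/2)*(1/14) = 37 + 1/28 = 1037/28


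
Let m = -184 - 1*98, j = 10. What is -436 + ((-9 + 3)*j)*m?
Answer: 16484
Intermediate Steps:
m = -282 (m = -184 - 98 = -282)
-436 + ((-9 + 3)*j)*m = -436 + ((-9 + 3)*10)*(-282) = -436 - 6*10*(-282) = -436 - 60*(-282) = -436 + 16920 = 16484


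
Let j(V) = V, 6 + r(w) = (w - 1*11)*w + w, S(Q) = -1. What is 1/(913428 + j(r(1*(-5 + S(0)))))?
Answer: 1/913518 ≈ 1.0947e-6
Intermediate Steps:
r(w) = -6 + w + w*(-11 + w) (r(w) = -6 + ((w - 1*11)*w + w) = -6 + ((w - 11)*w + w) = -6 + ((-11 + w)*w + w) = -6 + (w*(-11 + w) + w) = -6 + (w + w*(-11 + w)) = -6 + w + w*(-11 + w))
1/(913428 + j(r(1*(-5 + S(0))))) = 1/(913428 + (-6 + (1*(-5 - 1))**2 - 10*(-5 - 1))) = 1/(913428 + (-6 + (1*(-6))**2 - 10*(-6))) = 1/(913428 + (-6 + (-6)**2 - 10*(-6))) = 1/(913428 + (-6 + 36 + 60)) = 1/(913428 + 90) = 1/913518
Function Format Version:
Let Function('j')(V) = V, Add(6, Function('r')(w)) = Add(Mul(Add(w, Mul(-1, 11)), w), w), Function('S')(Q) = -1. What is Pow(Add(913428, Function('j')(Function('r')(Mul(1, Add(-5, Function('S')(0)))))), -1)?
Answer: Rational(1, 913518) ≈ 1.0947e-6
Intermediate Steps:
Function('r')(w) = Add(-6, w, Mul(w, Add(-11, w))) (Function('r')(w) = Add(-6, Add(Mul(Add(w, Mul(-1, 11)), w), w)) = Add(-6, Add(Mul(Add(w, -11), w), w)) = Add(-6, Add(Mul(Add(-11, w), w), w)) = Add(-6, Add(Mul(w, Add(-11, w)), w)) = Add(-6, Add(w, Mul(w, Add(-11, w)))) = Add(-6, w, Mul(w, Add(-11, w))))
Pow(Add(913428, Function('j')(Function('r')(Mul(1, Add(-5, Function('S')(0)))))), -1) = Pow(Add(913428, Add(-6, Pow(Mul(1, Add(-5, -1)), 2), Mul(-10, Mul(1, Add(-5, -1))))), -1) = Pow(Add(913428, Add(-6, Pow(Mul(1, -6), 2), Mul(-10, Mul(1, -6)))), -1) = Pow(Add(913428, Add(-6, Pow(-6, 2), Mul(-10, -6))), -1) = Pow(Add(913428, Add(-6, 36, 60)), -1) = Pow(Add(913428, 90), -1) = Pow(913518, -1) = Rational(1, 913518)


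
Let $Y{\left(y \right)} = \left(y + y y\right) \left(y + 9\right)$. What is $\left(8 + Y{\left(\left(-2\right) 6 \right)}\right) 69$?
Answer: $-26772$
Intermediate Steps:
$Y{\left(y \right)} = \left(9 + y\right) \left(y + y^{2}\right)$ ($Y{\left(y \right)} = \left(y + y^{2}\right) \left(9 + y\right) = \left(9 + y\right) \left(y + y^{2}\right)$)
$\left(8 + Y{\left(\left(-2\right) 6 \right)}\right) 69 = \left(8 + \left(-2\right) 6 \left(9 + \left(\left(-2\right) 6\right)^{2} + 10 \left(\left(-2\right) 6\right)\right)\right) 69 = \left(8 - 12 \left(9 + \left(-12\right)^{2} + 10 \left(-12\right)\right)\right) 69 = \left(8 - 12 \left(9 + 144 - 120\right)\right) 69 = \left(8 - 396\right) 69 = \left(-388\right) 69 = -26772$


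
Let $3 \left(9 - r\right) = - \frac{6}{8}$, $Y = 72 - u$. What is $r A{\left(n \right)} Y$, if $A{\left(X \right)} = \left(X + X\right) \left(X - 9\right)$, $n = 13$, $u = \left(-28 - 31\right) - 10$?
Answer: $135642$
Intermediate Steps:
$u = -69$ ($u = -59 - 10 = -69$)
$A{\left(X \right)} = 2 X \left(-9 + X\right)$
$Y = 141$ ($Y = 72 - -69 = 72 + 69 = 141$)
$r = \frac{37}{4}$ ($r = 9 - \frac{\left(-6\right) \frac{1}{8}}{3} = 9 - - \frac{1}{4} = 9 + \frac{1}{4} = \frac{37}{4} \approx 9.25$)
$r A{\left(n \right)} Y = \frac{37 \cdot 2 \cdot 13 \left(-9 + 13\right)}{4} \cdot 141 = \frac{37 \cdot 2 \cdot 13 \cdot 4}{4} \cdot 141 = \frac{37}{4} \cdot 104 \cdot 141 = 962 \cdot 141 = 135642$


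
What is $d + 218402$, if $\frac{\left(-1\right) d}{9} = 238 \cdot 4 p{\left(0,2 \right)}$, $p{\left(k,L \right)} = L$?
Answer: $201266$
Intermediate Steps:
$d = -17136$ ($d = - 9 \cdot 238 \cdot 4 \cdot 2 = - 9 \cdot 238 \cdot 8 = \left(-9\right) 1904 = -17136$)
$d + 218402 = -17136 + 218402 = 201266$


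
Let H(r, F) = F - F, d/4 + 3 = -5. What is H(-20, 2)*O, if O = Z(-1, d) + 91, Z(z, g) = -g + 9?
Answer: 0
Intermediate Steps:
d = -32 (d = -12 + 4*(-5) = -12 - 20 = -32)
Z(z, g) = 9 - g
H(r, F) = 0
O = 132 (O = (9 - 1*(-32)) + 91 = (9 + 32) + 91 = 41 + 91 = 132)
H(-20, 2)*O = 0*132 = 0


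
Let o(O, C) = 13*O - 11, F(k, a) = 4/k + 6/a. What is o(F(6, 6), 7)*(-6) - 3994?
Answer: -4058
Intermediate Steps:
o(O, C) = -11 + 13*O
o(F(6, 6), 7)*(-6) - 3994 = (-11 + 13*(4/6 + 6/6))*(-6) - 3994 = (-11 + 13*(4*(⅙) + 6*(⅙)))*(-6) - 3994 = (-11 + 13*(⅔ + 1))*(-6) - 3994 = (-11 + 13*(5/3))*(-6) - 3994 = (-11 + 65/3)*(-6) - 3994 = (32/3)*(-6) - 3994 = -64 - 3994 = -4058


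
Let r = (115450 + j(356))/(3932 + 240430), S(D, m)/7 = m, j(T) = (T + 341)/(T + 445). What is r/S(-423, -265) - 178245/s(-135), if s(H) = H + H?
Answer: 119848755808519/181543249755 ≈ 660.17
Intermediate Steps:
j(T) = (341 + T)/(445 + T)
S(D, m) = 7*m
s(H) = 2*H
r = 92476147/195733962 (r = (115450 + (341 + 356)/(445 + 356))/(3932 + 240430) = (115450 + 697/801)/244362 = (115450 + (1/801)*697)*(1/244362) = (115450 + 697/801)*(1/244362) = (92476147/801)*(1/244362) = 92476147/195733962 ≈ 0.47246)
r/S(-423, -265) - 178245/s(-135) = 92476147/(195733962*((7*(-265)))) - 178245/(2*(-135)) = (92476147/195733962)/(-1855) - 178245/(-270) = (92476147/195733962)*(-1/1855) - 178245*(-1/270) = -92476147/363086499510 + 3961/6 = 119848755808519/181543249755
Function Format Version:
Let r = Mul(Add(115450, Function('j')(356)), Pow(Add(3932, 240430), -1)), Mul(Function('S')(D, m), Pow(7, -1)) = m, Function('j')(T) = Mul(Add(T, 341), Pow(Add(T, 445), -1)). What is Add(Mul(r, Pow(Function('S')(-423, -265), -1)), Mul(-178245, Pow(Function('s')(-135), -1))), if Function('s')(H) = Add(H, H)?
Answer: Rational(119848755808519, 181543249755) ≈ 660.17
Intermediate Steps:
Function('j')(T) = Mul(Pow(Add(445, T), -1), Add(341, T)) (Function('j')(T) = Mul(Add(341, T), Pow(Add(445, T), -1)) = Mul(Pow(Add(445, T), -1), Add(341, T)))
Function('S')(D, m) = Mul(7, m)
Function('s')(H) = Mul(2, H)
r = Rational(92476147, 195733962) (r = Mul(Add(115450, Mul(Pow(Add(445, 356), -1), Add(341, 356))), Pow(Add(3932, 240430), -1)) = Mul(Add(115450, Mul(Pow(801, -1), 697)), Pow(244362, -1)) = Mul(Add(115450, Mul(Rational(1, 801), 697)), Rational(1, 244362)) = Mul(Add(115450, Rational(697, 801)), Rational(1, 244362)) = Mul(Rational(92476147, 801), Rational(1, 244362)) = Rational(92476147, 195733962) ≈ 0.47246)
Add(Mul(r, Pow(Function('S')(-423, -265), -1)), Mul(-178245, Pow(Function('s')(-135), -1))) = Add(Mul(Rational(92476147, 195733962), Pow(Mul(7, -265), -1)), Mul(-178245, Pow(Mul(2, -135), -1))) = Add(Mul(Rational(92476147, 195733962), Pow(-1855, -1)), Mul(-178245, Pow(-270, -1))) = Add(Mul(Rational(92476147, 195733962), Rational(-1, 1855)), Mul(-178245, Rational(-1, 270))) = Add(Rational(-92476147, 363086499510), Rational(3961, 6)) = Rational(119848755808519, 181543249755)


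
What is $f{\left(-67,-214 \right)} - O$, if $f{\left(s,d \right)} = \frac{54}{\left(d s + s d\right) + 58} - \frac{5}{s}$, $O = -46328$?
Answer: $\frac{14864965612}{320863} \approx 46328.0$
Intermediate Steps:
$f{\left(s,d \right)} = - \frac{5}{s} + \frac{54}{58 + 2 d s}$ ($f{\left(s,d \right)} = \frac{54}{\left(d s + d s\right) + 58} - \frac{5}{s} = \frac{54}{2 d s + 58} - \frac{5}{s} = \frac{54}{58 + 2 d s} - \frac{5}{s} = - \frac{5}{s} + \frac{54}{58 + 2 d s}$)
$f{\left(-67,-214 \right)} - O = \frac{-145 + 27 \left(-67\right) - \left(-1070\right) \left(-67\right)}{\left(-67\right) \left(29 - -14338\right)} - -46328 = - \frac{-145 - 1809 - 71690}{67 \left(29 + 14338\right)} + 46328 = \left(- \frac{1}{67}\right) \frac{1}{14367} \left(-73644\right) + 46328 = \frac{24548}{320863} + 46328 = \frac{14864965612}{320863}$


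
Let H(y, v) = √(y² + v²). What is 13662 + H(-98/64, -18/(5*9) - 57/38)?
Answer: 13662 + √152441/160 ≈ 13664.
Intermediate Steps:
H(y, v) = √(v² + y²)
13662 + H(-98/64, -18/(5*9) - 57/38) = 13662 + √((-18/(5*9) - 57/38)² + (-98/64)²) = 13662 + √((-18/45 - 57*1/38)² + (-98*1/64)²) = 13662 + √((-18*1/45 - 3/2)² + (-49/32)²) = 13662 + √((-⅖ - 3/2)² + 2401/1024) = 13662 + √((-19/10)² + 2401/1024) = 13662 + √(361/100 + 2401/1024) = 13662 + √(152441/25600) = 13662 + √152441/160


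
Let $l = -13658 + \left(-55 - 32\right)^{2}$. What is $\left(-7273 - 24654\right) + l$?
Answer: $-38016$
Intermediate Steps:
$l = -6089$ ($l = -13658 + \left(-87\right)^{2} = -13658 + 7569 = -6089$)
$\left(-7273 - 24654\right) + l = \left(-7273 - 24654\right) - 6089 = -31927 - 6089 = -38016$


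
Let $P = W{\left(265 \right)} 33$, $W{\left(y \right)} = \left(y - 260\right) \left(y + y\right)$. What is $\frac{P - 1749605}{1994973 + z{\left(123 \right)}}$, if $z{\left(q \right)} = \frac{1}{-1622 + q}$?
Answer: $- \frac{2491570345}{2990464526} \approx -0.83317$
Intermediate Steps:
$W{\left(y \right)} = 2 y \left(-260 + y\right)$ ($W{\left(y \right)} = \left(-260 + y\right) 2 y = 2 y \left(-260 + y\right)$)
$P = 87450$ ($P = 2 \cdot 265 \left(-260 + 265\right) 33 = 2 \cdot 265 \cdot 5 \cdot 33 = 2650 \cdot 33 = 87450$)
$\frac{P - 1749605}{1994973 + z{\left(123 \right)}} = \frac{87450 - 1749605}{1994973 + \frac{1}{-1622 + 123}} = - \frac{1662155}{1994973 + \frac{1}{-1499}} = - \frac{1662155}{1994973 - \frac{1}{1499}} = - \frac{1662155}{\frac{2990464526}{1499}} = \left(-1662155\right) \frac{1499}{2990464526} = - \frac{2491570345}{2990464526}$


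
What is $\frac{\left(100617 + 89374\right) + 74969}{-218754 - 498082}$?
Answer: $- \frac{66240}{179209} \approx -0.36962$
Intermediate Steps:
$\frac{\left(100617 + 89374\right) + 74969}{-218754 - 498082} = \frac{189991 + 74969}{-716836} = 264960 \left(- \frac{1}{716836}\right) = - \frac{66240}{179209}$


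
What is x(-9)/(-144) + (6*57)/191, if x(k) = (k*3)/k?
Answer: 16225/9168 ≈ 1.7697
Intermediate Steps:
x(k) = 3 (x(k) = (3*k)/k = 3)
x(-9)/(-144) + (6*57)/191 = 3/(-144) + (6*57)/191 = 3*(-1/144) + 342*(1/191) = -1/48 + 342/191 = 16225/9168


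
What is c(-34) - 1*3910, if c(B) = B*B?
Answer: -2754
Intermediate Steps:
c(B) = B**2
c(-34) - 1*3910 = (-34)**2 - 1*3910 = 1156 - 3910 = -2754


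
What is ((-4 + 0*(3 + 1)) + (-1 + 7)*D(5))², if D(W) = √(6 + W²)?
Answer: 1132 - 48*√31 ≈ 864.75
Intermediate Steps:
((-4 + 0*(3 + 1)) + (-1 + 7)*D(5))² = ((-4 + 0*(3 + 1)) + (-1 + 7)*√(6 + 5²))² = ((-4 + 0*4) + 6*√(6 + 25))² = ((-4 + 0) + 6*√31)² = (-4 + 6*√31)²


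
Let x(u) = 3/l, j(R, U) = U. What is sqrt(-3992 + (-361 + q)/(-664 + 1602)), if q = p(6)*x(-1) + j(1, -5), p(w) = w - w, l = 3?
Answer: 17*I*sqrt(3038651)/469 ≈ 63.185*I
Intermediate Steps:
p(w) = 0
x(u) = 1 (x(u) = 3/3 = 3*(1/3) = 1)
q = -5 (q = 0*1 - 5 = 0 - 5 = -5)
sqrt(-3992 + (-361 + q)/(-664 + 1602)) = sqrt(-3992 + (-361 - 5)/(-664 + 1602)) = sqrt(-3992 - 366/938) = sqrt(-3992 - 366*1/938) = sqrt(-3992 - 183/469) = sqrt(-1872431/469) = 17*I*sqrt(3038651)/469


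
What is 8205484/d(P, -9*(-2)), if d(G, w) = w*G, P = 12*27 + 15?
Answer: 4102742/3051 ≈ 1344.7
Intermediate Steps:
P = 339 (P = 324 + 15 = 339)
d(G, w) = G*w
8205484/d(P, -9*(-2)) = 8205484/((339*(-9*(-2)))) = 8205484/((339*18)) = 8205484/6102 = 8205484*(1/6102) = 4102742/3051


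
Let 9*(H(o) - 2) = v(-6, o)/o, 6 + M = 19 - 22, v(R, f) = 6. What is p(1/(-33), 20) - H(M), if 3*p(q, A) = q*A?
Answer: -632/297 ≈ -2.1279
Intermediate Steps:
M = -9 (M = -6 + (19 - 22) = -6 - 3 = -9)
H(o) = 2 + 2/(3*o) (H(o) = 2 + (6/o)/9 = 2 + 2/(3*o))
p(q, A) = A*q/3 (p(q, A) = (q*A)/3 = (A*q)/3 = A*q/3)
p(1/(-33), 20) - H(M) = (1/3)*20/(-33) - (2 + (2/3)/(-9)) = (1/3)*20*(-1/33) - (2 + (2/3)*(-1/9)) = -20/99 - (2 - 2/27) = -20/99 - 1*52/27 = -20/99 - 52/27 = -632/297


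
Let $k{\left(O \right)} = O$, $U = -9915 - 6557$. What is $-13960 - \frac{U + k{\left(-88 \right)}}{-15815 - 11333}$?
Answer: $- \frac{94750660}{6787} \approx -13961.0$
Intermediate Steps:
$U = -16472$ ($U = -9915 - 6557 = -16472$)
$-13960 - \frac{U + k{\left(-88 \right)}}{-15815 - 11333} = -13960 - \frac{-16472 - 88}{-15815 - 11333} = -13960 - - \frac{16560}{-27148} = -13960 - \left(-16560\right) \left(- \frac{1}{27148}\right) = -13960 - \frac{4140}{6787} = - \frac{94750660}{6787}$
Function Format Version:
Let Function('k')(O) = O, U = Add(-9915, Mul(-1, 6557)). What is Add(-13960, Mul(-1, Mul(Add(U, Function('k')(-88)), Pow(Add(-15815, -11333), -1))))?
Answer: Rational(-94750660, 6787) ≈ -13961.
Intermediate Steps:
U = -16472 (U = Add(-9915, -6557) = -16472)
Add(-13960, Mul(-1, Mul(Add(U, Function('k')(-88)), Pow(Add(-15815, -11333), -1)))) = Add(-13960, Mul(-1, Mul(Add(-16472, -88), Pow(Add(-15815, -11333), -1)))) = Add(-13960, Mul(-1, Mul(-16560, Pow(-27148, -1)))) = Add(-13960, Mul(-1, Mul(-16560, Rational(-1, 27148)))) = Add(-13960, Mul(-1, Rational(4140, 6787))) = Add(-13960, Rational(-4140, 6787)) = Rational(-94750660, 6787)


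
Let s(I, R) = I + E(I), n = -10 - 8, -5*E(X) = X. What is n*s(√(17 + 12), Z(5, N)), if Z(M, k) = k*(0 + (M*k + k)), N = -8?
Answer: -72*√29/5 ≈ -77.546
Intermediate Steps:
E(X) = -X/5
n = -18
Z(M, k) = k*(k + M*k) (Z(M, k) = k*(0 + (k + M*k)) = k*(k + M*k))
s(I, R) = 4*I/5 (s(I, R) = I - I/5 = 4*I/5)
n*s(√(17 + 12), Z(5, N)) = -72*√(17 + 12)/5 = -72*√29/5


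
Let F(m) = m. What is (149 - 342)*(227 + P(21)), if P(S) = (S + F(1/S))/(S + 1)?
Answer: -10162994/231 ≈ -43996.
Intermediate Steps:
P(S) = (S + 1/S)/(1 + S) (P(S) = (S + 1/S)/(S + 1) = (S + 1/S)/(1 + S))
(149 - 342)*(227 + P(21)) = (149 - 342)*(227 + (1 + 21²)/(21*(1 + 21))) = -193*(227 + (1/21)*(1 + 441)/22) = -193*(227 + (1/21)*(1/22)*442) = -193*(227 + 221/231) = -193*52658/231 = -10162994/231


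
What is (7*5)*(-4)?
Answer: -140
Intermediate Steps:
(7*5)*(-4) = 35*(-4) = -140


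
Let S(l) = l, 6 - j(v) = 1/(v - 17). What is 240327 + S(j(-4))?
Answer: 5046994/21 ≈ 2.4033e+5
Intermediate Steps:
j(v) = 6 - 1/(-17 + v) (j(v) = 6 - 1/(v - 17) = 6 - 1/(-17 + v))
240327 + S(j(-4)) = 240327 + (-103 + 6*(-4))/(-17 - 4) = 240327 + (-103 - 24)/(-21) = 240327 - 1/21*(-127) = 240327 + 127/21 = 5046994/21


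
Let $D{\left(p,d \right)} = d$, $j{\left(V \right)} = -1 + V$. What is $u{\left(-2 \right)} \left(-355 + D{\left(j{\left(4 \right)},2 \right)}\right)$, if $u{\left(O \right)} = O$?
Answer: $706$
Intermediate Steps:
$u{\left(-2 \right)} \left(-355 + D{\left(j{\left(4 \right)},2 \right)}\right) = - 2 \left(-355 + 2\right) = \left(-2\right) \left(-353\right) = 706$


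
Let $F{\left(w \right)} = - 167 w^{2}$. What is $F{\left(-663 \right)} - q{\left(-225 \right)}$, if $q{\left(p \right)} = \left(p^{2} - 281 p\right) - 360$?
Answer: $-73521513$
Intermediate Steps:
$q{\left(p \right)} = -360 + p^{2} - 281 p$
$F{\left(-663 \right)} - q{\left(-225 \right)} = - 167 \left(-663\right)^{2} - \left(-360 + \left(-225\right)^{2} - -63225\right) = \left(-167\right) 439569 - \left(-360 + 50625 + 63225\right) = -73408023 - 113490 = -73521513$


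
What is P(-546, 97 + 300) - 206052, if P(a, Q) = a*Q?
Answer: -422814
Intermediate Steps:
P(a, Q) = Q*a
P(-546, 97 + 300) - 206052 = (97 + 300)*(-546) - 206052 = 397*(-546) - 206052 = -216762 - 206052 = -422814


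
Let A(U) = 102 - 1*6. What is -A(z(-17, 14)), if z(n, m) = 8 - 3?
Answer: -96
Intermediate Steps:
z(n, m) = 5
A(U) = 96 (A(U) = 102 - 6 = 96)
-A(z(-17, 14)) = -1*96 = -96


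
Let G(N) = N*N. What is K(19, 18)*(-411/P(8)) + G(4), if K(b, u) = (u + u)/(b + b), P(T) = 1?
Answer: -7094/19 ≈ -373.37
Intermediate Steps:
G(N) = N²
K(b, u) = u/b (K(b, u) = (2*u)/((2*b)) = (2*u)*(1/(2*b)) = u/b)
K(19, 18)*(-411/P(8)) + G(4) = (18/19)*(-411/1) + 4² = (18*(1/19))*(-411*1) + 16 = (18/19)*(-411) + 16 = -7398/19 + 16 = -7094/19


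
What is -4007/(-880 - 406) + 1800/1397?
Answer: 7912579/1796542 ≈ 4.4043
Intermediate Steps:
-4007/(-880 - 406) + 1800/1397 = -4007/(-1286) + 1800*(1/1397) = -4007*(-1/1286) + 1800/1397 = 4007/1286 + 1800/1397 = 7912579/1796542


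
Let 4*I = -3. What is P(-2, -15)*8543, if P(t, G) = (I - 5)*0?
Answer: 0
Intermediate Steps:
I = -¾ (I = (¼)*(-3) = -¾ ≈ -0.75000)
P(t, G) = 0 (P(t, G) = (-¾ - 5)*0 = -23/4*0 = 0)
P(-2, -15)*8543 = 0*8543 = 0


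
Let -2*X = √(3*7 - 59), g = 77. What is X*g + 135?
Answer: 135 - 77*I*√38/2 ≈ 135.0 - 237.33*I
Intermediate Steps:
X = -I*√38/2 (X = -√(3*7 - 59)/2 = -√(21 - 59)/2 = -I*√38/2 ≈ -3.0822*I)
X*g + 135 = -I*√38/2*77 + 135 = -77*I*√38/2 + 135 = 135 - 77*I*√38/2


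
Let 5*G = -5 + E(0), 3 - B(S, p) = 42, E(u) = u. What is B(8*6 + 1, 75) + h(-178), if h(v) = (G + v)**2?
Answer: 32002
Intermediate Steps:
B(S, p) = -39 (B(S, p) = 3 - 1*42 = 3 - 42 = -39)
G = -1 (G = (-5 + 0)/5 = (1/5)*(-5) = -1)
h(v) = (-1 + v)**2
B(8*6 + 1, 75) + h(-178) = -39 + (-1 - 178)**2 = -39 + (-179)**2 = -39 + 32041 = 32002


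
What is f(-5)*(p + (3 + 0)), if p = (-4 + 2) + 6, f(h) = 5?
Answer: 35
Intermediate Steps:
p = 4 (p = -2 + 6 = 4)
f(-5)*(p + (3 + 0)) = 5*(4 + (3 + 0)) = 5*(4 + 3) = 5*7 = 35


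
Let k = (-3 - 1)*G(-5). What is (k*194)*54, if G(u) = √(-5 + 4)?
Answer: -41904*I ≈ -41904.0*I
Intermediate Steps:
G(u) = I (G(u) = √(-1) = I)
k = -4*I (k = (-3 - 1)*I = -4*I ≈ -4.0*I)
(k*194)*54 = (-4*I*194)*54 = -776*I*54 = -41904*I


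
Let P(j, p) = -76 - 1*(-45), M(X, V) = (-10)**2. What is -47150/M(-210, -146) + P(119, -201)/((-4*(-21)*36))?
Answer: -1425847/3024 ≈ -471.51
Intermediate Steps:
M(X, V) = 100
P(j, p) = -31 (P(j, p) = -76 + 45 = -31)
-47150/M(-210, -146) + P(119, -201)/((-4*(-21)*36)) = -47150/100 - 31/(-4*(-21)*36) = -47150*1/100 - 31/(84*36) = -943/2 - 31/3024 = -1425847/3024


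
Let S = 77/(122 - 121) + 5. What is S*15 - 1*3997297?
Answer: -3996067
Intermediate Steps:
S = 82 (S = 77/1 + 5 = 77*1 + 5 = 77 + 5 = 82)
S*15 - 1*3997297 = 82*15 - 1*3997297 = 1230 - 3997297 = -3996067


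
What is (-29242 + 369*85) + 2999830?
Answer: 3001953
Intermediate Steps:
(-29242 + 369*85) + 2999830 = (-29242 + 31365) + 2999830 = 2123 + 2999830 = 3001953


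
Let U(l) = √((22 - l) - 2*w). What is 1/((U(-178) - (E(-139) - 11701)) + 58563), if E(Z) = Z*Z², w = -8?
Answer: 2755883/7594891109473 - 6*√6/7594891109473 ≈ 3.6286e-7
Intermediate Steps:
E(Z) = Z³
U(l) = √(38 - l) (U(l) = √((22 - l) - 2*(-8)) = √((22 - l) + 16) = √(38 - l))
1/((U(-178) - (E(-139) - 11701)) + 58563) = 1/((√(38 - 1*(-178)) - ((-139)³ - 11701)) + 58563) = 1/((√(38 + 178) - (-2685619 - 11701)) + 58563) = 1/((√216 - 1*(-2697320)) + 58563) = 1/((6*√6 + 2697320) + 58563) = 1/((2697320 + 6*√6) + 58563) = 1/(2755883 + 6*√6)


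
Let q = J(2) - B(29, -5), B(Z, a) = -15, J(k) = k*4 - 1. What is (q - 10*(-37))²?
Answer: 153664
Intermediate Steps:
J(k) = -1 + 4*k (J(k) = 4*k - 1 = -1 + 4*k)
q = 22 (q = (-1 + 4*2) - 1*(-15) = (-1 + 8) + 15 = 7 + 15 = 22)
(q - 10*(-37))² = (22 - 10*(-37))² = (22 + 370)² = 392² = 153664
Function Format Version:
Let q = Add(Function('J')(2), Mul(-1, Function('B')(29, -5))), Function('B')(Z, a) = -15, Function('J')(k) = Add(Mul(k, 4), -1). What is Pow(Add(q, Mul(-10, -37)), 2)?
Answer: 153664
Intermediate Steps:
Function('J')(k) = Add(-1, Mul(4, k)) (Function('J')(k) = Add(Mul(4, k), -1) = Add(-1, Mul(4, k)))
q = 22 (q = Add(Add(-1, Mul(4, 2)), Mul(-1, -15)) = Add(Add(-1, 8), 15) = Add(7, 15) = 22)
Pow(Add(q, Mul(-10, -37)), 2) = Pow(Add(22, Mul(-10, -37)), 2) = Pow(Add(22, 370), 2) = Pow(392, 2) = 153664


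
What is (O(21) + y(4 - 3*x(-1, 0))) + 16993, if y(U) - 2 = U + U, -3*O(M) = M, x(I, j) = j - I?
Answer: 16990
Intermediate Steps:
O(M) = -M/3
y(U) = 2 + 2*U (y(U) = 2 + (U + U) = 2 + 2*U)
(O(21) + y(4 - 3*x(-1, 0))) + 16993 = (-⅓*21 + (2 + 2*(4 - 3*(0 - 1*(-1))))) + 16993 = (-7 + (2 + 2*(4 - 3*(0 + 1)))) + 16993 = (-7 + (2 + 2*(4 - 3*1))) + 16993 = (-7 + (2 + 2*(4 - 3))) + 16993 = (-7 + (2 + 2*1)) + 16993 = (-7 + (2 + 2)) + 16993 = (-7 + 4) + 16993 = -3 + 16993 = 16990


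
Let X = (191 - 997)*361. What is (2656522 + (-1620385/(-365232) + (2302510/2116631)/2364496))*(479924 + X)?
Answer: 124128076375865377796552741/247280915197496 ≈ 5.0197e+11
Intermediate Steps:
X = -290966 (X = -806*361 = -290966)
(2656522 + (-1620385/(-365232) + (2302510/2116631)/2364496))*(479924 + X) = (2656522 + (-1620385/(-365232) + (2302510/2116631)/2364496))*(479924 - 290966) = (2656522 + (-1620385*(-1/365232) + (2302510*(1/2116631))*(1/2364496)))*188958 = (2656522 + (1620385/365232 + (2302510/2116631)*(1/2364496)))*188958 = (2656522 + (1620385/365232 + 1151255/2502382766488))*188958 = (2656522 + 506852989943853005/114243782821243152)*188958 = (303491629280844444490349/114243782821243152)*188958 = 124128076375865377796552741/247280915197496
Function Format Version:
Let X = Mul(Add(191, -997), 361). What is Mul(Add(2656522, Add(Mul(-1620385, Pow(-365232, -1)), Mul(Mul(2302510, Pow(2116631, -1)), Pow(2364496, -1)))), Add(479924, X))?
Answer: Rational(124128076375865377796552741, 247280915197496) ≈ 5.0197e+11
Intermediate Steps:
X = -290966 (X = Mul(-806, 361) = -290966)
Mul(Add(2656522, Add(Mul(-1620385, Pow(-365232, -1)), Mul(Mul(2302510, Pow(2116631, -1)), Pow(2364496, -1)))), Add(479924, X)) = Mul(Add(2656522, Add(Mul(-1620385, Pow(-365232, -1)), Mul(Mul(2302510, Pow(2116631, -1)), Pow(2364496, -1)))), Add(479924, -290966)) = Mul(Add(2656522, Add(Mul(-1620385, Rational(-1, 365232)), Mul(Mul(2302510, Rational(1, 2116631)), Rational(1, 2364496)))), 188958) = Mul(Add(2656522, Add(Rational(1620385, 365232), Mul(Rational(2302510, 2116631), Rational(1, 2364496)))), 188958) = Mul(Add(2656522, Add(Rational(1620385, 365232), Rational(1151255, 2502382766488))), 188958) = Mul(Add(2656522, Rational(506852989943853005, 114243782821243152)), 188958) = Mul(Rational(303491629280844444490349, 114243782821243152), 188958) = Rational(124128076375865377796552741, 247280915197496)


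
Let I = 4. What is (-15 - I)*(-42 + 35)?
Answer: 133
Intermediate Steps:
(-15 - I)*(-42 + 35) = (-15 - 1*4)*(-42 + 35) = (-15 - 4)*(-7) = -19*(-7) = 133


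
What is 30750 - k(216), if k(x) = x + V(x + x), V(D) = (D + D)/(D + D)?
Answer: 30533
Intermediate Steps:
V(D) = 1 (V(D) = (2*D)/((2*D)) = (2*D)*(1/(2*D)) = 1)
k(x) = 1 + x (k(x) = x + 1 = 1 + x)
30750 - k(216) = 30750 - (1 + 216) = 30750 - 1*217 = 30750 - 217 = 30533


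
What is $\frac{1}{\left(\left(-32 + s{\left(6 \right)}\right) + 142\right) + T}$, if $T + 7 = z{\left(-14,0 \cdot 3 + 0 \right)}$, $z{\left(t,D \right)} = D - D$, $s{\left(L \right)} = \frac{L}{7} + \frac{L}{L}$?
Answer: $\frac{7}{734} \approx 0.0095368$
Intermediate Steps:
$s{\left(L \right)} = 1 + \frac{L}{7}$ ($s{\left(L \right)} = L \frac{1}{7} + 1 = \frac{L}{7} + 1 = 1 + \frac{L}{7}$)
$z{\left(t,D \right)} = 0$
$T = -7$ ($T = -7 + 0 = -7$)
$\frac{1}{\left(\left(-32 + s{\left(6 \right)}\right) + 142\right) + T} = \frac{1}{\left(\left(-32 + \left(1 + \frac{1}{7} \cdot 6\right)\right) + 142\right) - 7} = \frac{1}{\left(\left(-32 + \left(1 + \frac{6}{7}\right)\right) + 142\right) - 7} = \frac{1}{\left(\left(-32 + \frac{13}{7}\right) + 142\right) - 7} = \frac{1}{\left(- \frac{211}{7} + 142\right) - 7} = \frac{1}{\frac{783}{7} - 7} = \frac{1}{\frac{734}{7}} = \frac{7}{734}$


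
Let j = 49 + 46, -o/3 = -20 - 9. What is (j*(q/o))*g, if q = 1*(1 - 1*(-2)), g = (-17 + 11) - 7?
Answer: -1235/29 ≈ -42.586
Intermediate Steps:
g = -13 (g = -6 - 7 = -13)
o = 87 (o = -3*(-20 - 9) = -3*(-29) = 87)
j = 95
q = 3 (q = 1*(1 + 2) = 1*3 = 3)
(j*(q/o))*g = (95*(3/87))*(-13) = (95*(3*(1/87)))*(-13) = (95*(1/29))*(-13) = (95/29)*(-13) = -1235/29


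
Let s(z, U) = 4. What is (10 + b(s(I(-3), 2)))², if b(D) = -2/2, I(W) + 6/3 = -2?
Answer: 81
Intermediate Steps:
I(W) = -4 (I(W) = -2 - 2 = -4)
b(D) = -1 (b(D) = -2*½ = -1)
(10 + b(s(I(-3), 2)))² = (10 - 1)² = 9² = 81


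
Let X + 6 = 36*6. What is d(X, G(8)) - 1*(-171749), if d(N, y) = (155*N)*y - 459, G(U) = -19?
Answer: -447160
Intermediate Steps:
X = 210 (X = -6 + 36*6 = -6 + 216 = 210)
d(N, y) = -459 + 155*N*y (d(N, y) = 155*N*y - 459 = -459 + 155*N*y)
d(X, G(8)) - 1*(-171749) = (-459 + 155*210*(-19)) - 1*(-171749) = (-459 - 618450) + 171749 = -618909 + 171749 = -447160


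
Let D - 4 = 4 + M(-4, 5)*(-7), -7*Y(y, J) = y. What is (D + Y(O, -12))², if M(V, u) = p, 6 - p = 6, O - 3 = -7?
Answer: 3600/49 ≈ 73.469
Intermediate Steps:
O = -4 (O = 3 - 7 = -4)
Y(y, J) = -y/7
p = 0 (p = 6 - 1*6 = 6 - 6 = 0)
M(V, u) = 0
D = 8 (D = 4 + (4 + 0*(-7)) = 4 + (4 + 0) = 4 + 4 = 8)
(D + Y(O, -12))² = (8 - ⅐*(-4))² = (8 + 4/7)² = (60/7)² = 3600/49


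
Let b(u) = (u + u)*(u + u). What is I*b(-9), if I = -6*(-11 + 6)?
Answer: 9720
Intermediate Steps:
b(u) = 4*u² (b(u) = (2*u)*(2*u) = 4*u²)
I = 30 (I = -6*(-5) = 30)
I*b(-9) = 30*(4*(-9)²) = 30*(4*81) = 30*324 = 9720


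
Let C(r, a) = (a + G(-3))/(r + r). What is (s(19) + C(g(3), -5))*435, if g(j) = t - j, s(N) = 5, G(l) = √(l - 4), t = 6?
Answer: 3625/2 + 145*I*√7/2 ≈ 1812.5 + 191.82*I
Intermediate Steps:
G(l) = √(-4 + l)
g(j) = 6 - j
C(r, a) = (a + I*√7)/(2*r) (C(r, a) = (a + √(-4 - 3))/(r + r) = (a + √(-7))/((2*r)) = (a + I*√7)*(1/(2*r)) = (a + I*√7)/(2*r))
(s(19) + C(g(3), -5))*435 = (5 + (-5 + I*√7)/(2*(6 - 1*3)))*435 = (5 + (-5 + I*√7)/(2*(6 - 3)))*435 = (5 + (½)*(-5 + I*√7)/3)*435 = (5 + (½)*(⅓)*(-5 + I*√7))*435 = (5 + (-⅚ + I*√7/6))*435 = (25/6 + I*√7/6)*435 = 3625/2 + 145*I*√7/2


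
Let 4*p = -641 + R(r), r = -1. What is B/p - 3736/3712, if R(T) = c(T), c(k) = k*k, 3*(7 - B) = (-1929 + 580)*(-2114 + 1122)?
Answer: 38793413/13920 ≈ 2786.9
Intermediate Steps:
B = -1338187/3 (B = 7 - (-1929 + 580)*(-2114 + 1122)/3 = 7 - (-1349)*(-992)/3 = 7 - ⅓*1338208 = 7 - 1338208/3 = -1338187/3 ≈ -4.4606e+5)
c(k) = k²
R(T) = T²
p = -160 (p = (-641 + (-1)²)/4 = (-641 + 1)/4 = (¼)*(-640) = -160)
B/p - 3736/3712 = -1338187/3/(-160) - 3736/3712 = -1338187/3*(-1/160) - 3736*1/3712 = 1338187/480 - 467/464 = 38793413/13920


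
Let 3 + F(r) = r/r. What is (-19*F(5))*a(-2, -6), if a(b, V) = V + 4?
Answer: -76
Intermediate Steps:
F(r) = -2 (F(r) = -3 + r/r = -3 + 1 = -2)
a(b, V) = 4 + V
(-19*F(5))*a(-2, -6) = (-19*(-2))*(4 - 6) = 38*(-2) = -76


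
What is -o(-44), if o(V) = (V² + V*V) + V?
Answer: -3828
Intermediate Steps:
o(V) = V + 2*V² (o(V) = (V² + V²) + V = 2*V² + V = V + 2*V²)
-o(-44) = -(-44)*(1 + 2*(-44)) = -(-44)*(1 - 88) = -(-44)*(-87) = -1*3828 = -3828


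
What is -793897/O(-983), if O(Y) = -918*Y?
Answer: -793897/902394 ≈ -0.87977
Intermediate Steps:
-793897/O(-983) = -793897/((-918*(-983))) = -793897/902394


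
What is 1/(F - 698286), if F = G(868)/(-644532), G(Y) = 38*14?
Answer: -23019/16073845453 ≈ -1.4321e-6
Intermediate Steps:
G(Y) = 532
F = -19/23019 (F = 532/(-644532) = 532*(-1/644532) = -19/23019 ≈ -0.00082541)
1/(F - 698286) = 1/(-19/23019 - 698286) = 1/(-16073845453/23019) = -23019/16073845453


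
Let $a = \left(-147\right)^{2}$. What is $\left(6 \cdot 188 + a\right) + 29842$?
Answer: $52579$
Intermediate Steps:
$a = 21609$
$\left(6 \cdot 188 + a\right) + 29842 = \left(6 \cdot 188 + 21609\right) + 29842 = \left(1128 + 21609\right) + 29842 = 22737 + 29842 = 52579$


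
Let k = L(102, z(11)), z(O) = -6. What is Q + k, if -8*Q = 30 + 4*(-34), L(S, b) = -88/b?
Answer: 335/12 ≈ 27.917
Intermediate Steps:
k = 44/3 (k = -88/(-6) = -88*(-⅙) = 44/3 ≈ 14.667)
Q = 53/4 (Q = -(30 + 4*(-34))/8 = -(30 - 136)/8 = -⅛*(-106) = 53/4 ≈ 13.250)
Q + k = 53/4 + 44/3 = 335/12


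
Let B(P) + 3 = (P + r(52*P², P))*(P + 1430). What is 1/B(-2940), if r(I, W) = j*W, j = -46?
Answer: -1/199773003 ≈ -5.0057e-9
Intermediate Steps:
r(I, W) = -46*W
B(P) = -3 - 45*P*(1430 + P) (B(P) = -3 + (P - 46*P)*(P + 1430) = -3 + (-45*P)*(1430 + P) = -3 - 45*P*(1430 + P))
1/B(-2940) = 1/(-3 - 64350*(-2940) - 45*(-2940)²) = 1/(-3 + 189189000 - 45*8643600) = 1/(-3 + 189189000 - 388962000) = 1/(-199773003) = -1/199773003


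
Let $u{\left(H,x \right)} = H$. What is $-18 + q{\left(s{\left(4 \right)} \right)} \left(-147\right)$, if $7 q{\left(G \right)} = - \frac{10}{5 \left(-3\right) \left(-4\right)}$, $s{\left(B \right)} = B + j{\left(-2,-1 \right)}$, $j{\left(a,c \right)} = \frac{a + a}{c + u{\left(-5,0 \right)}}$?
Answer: $- \frac{29}{2} \approx -14.5$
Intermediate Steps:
$j{\left(a,c \right)} = \frac{2 a}{-5 + c}$ ($j{\left(a,c \right)} = \frac{a + a}{c - 5} = \frac{2 a}{-5 + c}$)
$s{\left(B \right)} = \frac{2}{3} + B$ ($s{\left(B \right)} = B + 2 \left(-2\right) \frac{1}{-5 - 1} = B + 2 \left(-2\right) \frac{1}{-6} = B + 2 \left(-2\right) \left(- \frac{1}{6}\right) = B + \frac{2}{3} = \frac{2}{3} + B$)
$q{\left(G \right)} = - \frac{1}{42}$ ($q{\left(G \right)} = \frac{\left(-10\right) \frac{1}{5 \left(-3\right) \left(-4\right)}}{7} = \frac{\left(-10\right) \frac{1}{\left(-15\right) \left(-4\right)}}{7} = \frac{\left(-10\right) \frac{1}{60}}{7} = \frac{1}{7} \left(- \frac{1}{6}\right) = - \frac{1}{42}$)
$-18 + q{\left(s{\left(4 \right)} \right)} \left(-147\right) = -18 - - \frac{7}{2} = -18 + \frac{7}{2} = - \frac{29}{2}$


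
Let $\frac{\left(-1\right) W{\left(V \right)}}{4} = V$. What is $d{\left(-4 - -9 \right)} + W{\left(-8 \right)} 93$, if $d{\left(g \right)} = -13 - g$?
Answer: $2958$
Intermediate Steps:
$W{\left(V \right)} = - 4 V$
$d{\left(-4 - -9 \right)} + W{\left(-8 \right)} 93 = \left(-13 - \left(-4 - -9\right)\right) + \left(-4\right) \left(-8\right) 93 = \left(-13 - \left(-4 + 9\right)\right) + 32 \cdot 93 = \left(-13 - 5\right) + 2976 = -18 + 2976 = 2958$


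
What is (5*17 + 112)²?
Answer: 38809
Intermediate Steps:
(5*17 + 112)² = (85 + 112)² = 197² = 38809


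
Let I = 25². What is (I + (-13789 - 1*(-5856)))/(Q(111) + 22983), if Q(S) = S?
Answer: -406/1283 ≈ -0.31645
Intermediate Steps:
I = 625
(I + (-13789 - 1*(-5856)))/(Q(111) + 22983) = (625 + (-13789 - 1*(-5856)))/(111 + 22983) = (625 + (-13789 + 5856))/23094 = (625 - 7933)*(1/23094) = -7308*1/23094 = -406/1283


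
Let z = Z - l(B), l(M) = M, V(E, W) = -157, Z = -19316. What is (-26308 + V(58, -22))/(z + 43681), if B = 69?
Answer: -26465/24296 ≈ -1.0893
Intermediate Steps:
z = -19385 (z = -19316 - 1*69 = -19316 - 69 = -19385)
(-26308 + V(58, -22))/(z + 43681) = (-26308 - 157)/(-19385 + 43681) = -26465/24296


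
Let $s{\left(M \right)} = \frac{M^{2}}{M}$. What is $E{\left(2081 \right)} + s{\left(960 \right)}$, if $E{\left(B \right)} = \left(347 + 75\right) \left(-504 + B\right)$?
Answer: $666454$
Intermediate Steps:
$E{\left(B \right)} = -212688 + 422 B$ ($E{\left(B \right)} = 422 \left(-504 + B\right) = -212688 + 422 B$)
$s{\left(M \right)} = M$
$E{\left(2081 \right)} + s{\left(960 \right)} = \left(-212688 + 422 \cdot 2081\right) + 960 = \left(-212688 + 878182\right) + 960 = 665494 + 960 = 666454$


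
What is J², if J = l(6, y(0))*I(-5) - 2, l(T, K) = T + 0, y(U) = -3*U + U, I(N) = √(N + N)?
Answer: -356 - 24*I*√10 ≈ -356.0 - 75.895*I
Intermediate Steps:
I(N) = √2*√N (I(N) = √(2*N) = √2*√N)
y(U) = -2*U
l(T, K) = T
J = -2 + 6*I*√10 (J = 6*(√2*√(-5)) - 2 = 6*(√2*(I*√5)) - 2 = 6*(I*√10) - 2 = 6*I*√10 - 2 = -2 + 6*I*√10 ≈ -2.0 + 18.974*I)
J² = (-2 + 6*I*√10)²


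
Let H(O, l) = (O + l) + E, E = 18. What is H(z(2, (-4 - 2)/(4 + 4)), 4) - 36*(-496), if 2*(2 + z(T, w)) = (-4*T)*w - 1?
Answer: 35757/2 ≈ 17879.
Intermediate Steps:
z(T, w) = -5/2 - 2*T*w (z(T, w) = -2 + ((-4*T)*w - 1)/2 = -2 + (-4*T*w - 1)/2 = -2 + (-1 - 4*T*w)/2 = -2 + (-1/2 - 2*T*w) = -5/2 - 2*T*w)
H(O, l) = 18 + O + l (H(O, l) = (O + l) + 18 = 18 + O + l)
H(z(2, (-4 - 2)/(4 + 4)), 4) - 36*(-496) = (18 + (-5/2 - 2*2*(-4 - 2)/(4 + 4)) + 4) - 36*(-496) = (18 + (-5/2 - 2*2*(-6/8)) + 4) + 17856 = (18 + (-5/2 - 2*2*(-6*1/8)) + 4) + 17856 = (18 + (-5/2 - 2*2*(-3/4)) + 4) + 17856 = (18 + (-5/2 + 3) + 4) + 17856 = (18 + 1/2 + 4) + 17856 = 45/2 + 17856 = 35757/2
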